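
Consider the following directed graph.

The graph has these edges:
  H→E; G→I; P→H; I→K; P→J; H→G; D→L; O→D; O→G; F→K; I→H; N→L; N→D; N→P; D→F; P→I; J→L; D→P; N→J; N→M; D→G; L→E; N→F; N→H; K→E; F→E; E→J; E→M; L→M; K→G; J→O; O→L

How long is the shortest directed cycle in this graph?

3

For each vertex v, BFS finds the shortest path from v back to v.
The shortest such closed walk is I → H → G → I, length 3.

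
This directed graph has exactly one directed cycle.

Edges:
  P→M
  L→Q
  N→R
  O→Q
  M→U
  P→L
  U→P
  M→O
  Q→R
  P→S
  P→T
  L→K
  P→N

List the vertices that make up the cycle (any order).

DFS with gray/black marking from P:
P gray
  N gray
    R gray
    R black
  N black
  L gray
    K gray
    K black
    Q gray
      Q→R: R black — skip
    Q black
  L black
  S gray
  S black
  T gray
  T black
  M gray
    O gray
      O→Q: Q black — skip
    O black
    U gray
      U→P: P is gray → back edge
Back edge closes the cycle P → M → U → P; its vertices are {M, P, U}.

M, P, U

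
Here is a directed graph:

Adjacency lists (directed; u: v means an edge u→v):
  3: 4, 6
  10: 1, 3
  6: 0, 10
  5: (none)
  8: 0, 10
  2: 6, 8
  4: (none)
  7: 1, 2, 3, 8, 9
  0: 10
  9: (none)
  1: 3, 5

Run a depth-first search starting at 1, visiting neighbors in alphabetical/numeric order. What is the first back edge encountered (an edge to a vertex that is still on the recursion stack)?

10->1

DFS from 1 (visiting neighbors in alphabetical/numeric order); mark gray on enter, black on exit:
1 gray
  3 gray
    4 gray
    4 black
    6 gray
      0 gray
        10 gray
          10→1: 1 is gray → back edge
First back edge: 10 → 1.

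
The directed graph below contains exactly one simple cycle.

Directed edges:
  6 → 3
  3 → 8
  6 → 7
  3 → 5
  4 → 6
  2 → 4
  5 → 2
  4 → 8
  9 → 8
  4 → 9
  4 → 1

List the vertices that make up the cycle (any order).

DFS with gray/black marking from 4:
4 gray
  6 gray
    7 gray
    7 black
    3 gray
      8 gray
      8 black
      5 gray
        2 gray
          2→4: 4 is gray → back edge
Back edge closes the cycle 4 → 6 → 3 → 5 → 2 → 4; its vertices are {2, 3, 4, 5, 6}.

2, 3, 4, 5, 6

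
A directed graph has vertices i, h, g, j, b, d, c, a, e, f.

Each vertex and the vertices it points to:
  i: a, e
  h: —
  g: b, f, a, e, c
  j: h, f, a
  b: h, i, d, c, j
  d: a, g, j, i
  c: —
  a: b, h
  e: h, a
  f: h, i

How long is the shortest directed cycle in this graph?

3

For each vertex v, BFS finds the shortest path from v back to v.
The shortest such closed walk is g → b → d → g, length 3.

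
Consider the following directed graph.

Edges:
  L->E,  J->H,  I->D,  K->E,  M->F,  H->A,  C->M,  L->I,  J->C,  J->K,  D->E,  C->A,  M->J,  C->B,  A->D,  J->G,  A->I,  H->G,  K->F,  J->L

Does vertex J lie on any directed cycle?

J is on a cycle iff J can reach itself via ≥1 edge.
J → C → M → J — yes.

Yes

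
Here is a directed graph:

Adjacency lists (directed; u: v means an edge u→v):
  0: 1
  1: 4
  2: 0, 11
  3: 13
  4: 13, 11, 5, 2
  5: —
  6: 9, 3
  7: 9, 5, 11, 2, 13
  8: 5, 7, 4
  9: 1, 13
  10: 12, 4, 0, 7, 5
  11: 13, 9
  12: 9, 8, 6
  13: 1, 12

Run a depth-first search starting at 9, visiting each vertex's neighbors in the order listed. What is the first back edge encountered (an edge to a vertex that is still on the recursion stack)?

13->1

DFS from 9 (visiting each vertex's neighbors in the order listed); mark gray on enter, black on exit:
9 gray
  1 gray
    4 gray
      13 gray
        13→1: 1 is gray → back edge
First back edge: 13 → 1.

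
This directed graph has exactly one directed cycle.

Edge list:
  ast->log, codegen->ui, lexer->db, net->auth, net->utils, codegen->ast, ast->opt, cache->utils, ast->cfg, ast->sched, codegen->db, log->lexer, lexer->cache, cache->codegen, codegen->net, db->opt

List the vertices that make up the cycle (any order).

DFS with gray/black marking from cache:
cache gray
  codegen gray
    db gray
      opt gray
      opt black
    db black
    ast gray
      ast→opt: opt black — skip
      log gray
        lexer gray
          lexer→db: db black — skip
          lexer→cache: cache is gray → back edge
Back edge closes the cycle cache → codegen → ast → log → lexer → cache; its vertices are {ast, log, cache, lexer, codegen}.

ast, log, cache, lexer, codegen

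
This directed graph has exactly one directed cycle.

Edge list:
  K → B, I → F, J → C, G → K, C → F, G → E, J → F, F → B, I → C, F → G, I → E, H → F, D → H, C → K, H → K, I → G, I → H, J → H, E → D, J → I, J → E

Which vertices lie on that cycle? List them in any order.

DFS with gray/black marking from G:
G gray
  K gray
    B gray
    B black
  K black
  E gray
    D gray
      H gray
        F gray
          F→G: G is gray → back edge
Back edge closes the cycle G → E → D → H → F → G; its vertices are {D, E, F, G, H}.

D, E, F, G, H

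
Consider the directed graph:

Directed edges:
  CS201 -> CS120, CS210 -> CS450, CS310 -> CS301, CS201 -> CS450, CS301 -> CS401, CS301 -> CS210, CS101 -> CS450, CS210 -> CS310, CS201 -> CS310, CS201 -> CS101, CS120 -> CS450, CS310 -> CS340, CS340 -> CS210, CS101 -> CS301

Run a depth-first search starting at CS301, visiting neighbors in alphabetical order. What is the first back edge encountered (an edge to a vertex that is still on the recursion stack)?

DFS from CS301 (visiting neighbors in alphabetical order); mark gray on enter, black on exit:
CS301 gray
  CS210 gray
    CS310 gray
      CS310→CS301: CS301 is gray → back edge
First back edge: CS310 → CS301.

CS310→CS301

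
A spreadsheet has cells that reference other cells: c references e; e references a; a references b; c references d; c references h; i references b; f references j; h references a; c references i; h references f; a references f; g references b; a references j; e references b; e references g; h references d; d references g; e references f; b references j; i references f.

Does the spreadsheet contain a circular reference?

DFS with white/gray/black marking, starting from h:
h gray
  d gray
    g gray
      b gray
        j gray
        j black
      b black
    g black
  d black
  f gray
    f→j: j black — skip
  f black
  a gray
    a→b: b black — skip
    a→j: j black — skip
    a→f: f black — skip
  a black
h black
c gray
  c→h: h black — skip
  i gray
    i→b: b black — skip
    i→f: f black — skip
  i black
  e gray
    e→f: f black — skip
    e→a: a black — skip
    e→b: b black — skip
    e→g: g black — skip
  e black
  c→d: d black — skip
c black
Every edge goes to a white or black vertex — no back edge, so the graph is acyclic.

No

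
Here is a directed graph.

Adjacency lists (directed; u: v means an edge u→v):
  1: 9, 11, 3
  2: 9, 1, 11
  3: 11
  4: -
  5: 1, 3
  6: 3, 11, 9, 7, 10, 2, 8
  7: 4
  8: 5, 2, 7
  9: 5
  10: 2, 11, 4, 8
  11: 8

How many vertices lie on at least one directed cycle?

A vertex is on a directed cycle iff it belongs to a strongly connected component of size ≥ 2 (or has a self-loop).
The vertices on cycles are {1, 2, 3, 5, 8, 9, 11} — 7 in total.

7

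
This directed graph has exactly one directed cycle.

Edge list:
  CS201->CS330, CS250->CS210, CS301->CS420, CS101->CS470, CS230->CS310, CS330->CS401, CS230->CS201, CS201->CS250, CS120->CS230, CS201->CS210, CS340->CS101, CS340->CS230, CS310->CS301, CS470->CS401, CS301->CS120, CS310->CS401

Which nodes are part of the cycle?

CS120, CS230, CS301, CS310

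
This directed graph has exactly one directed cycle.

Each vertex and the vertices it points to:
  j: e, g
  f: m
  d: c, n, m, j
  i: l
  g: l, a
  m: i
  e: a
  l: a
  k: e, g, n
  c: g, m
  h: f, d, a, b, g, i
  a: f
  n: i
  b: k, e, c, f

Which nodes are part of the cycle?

a, f, i, l, m

DFS with gray/black marking from f:
f gray
  m gray
    i gray
      l gray
        a gray
          a→f: f is gray → back edge
Back edge closes the cycle f → m → i → l → a → f; its vertices are {a, f, i, l, m}.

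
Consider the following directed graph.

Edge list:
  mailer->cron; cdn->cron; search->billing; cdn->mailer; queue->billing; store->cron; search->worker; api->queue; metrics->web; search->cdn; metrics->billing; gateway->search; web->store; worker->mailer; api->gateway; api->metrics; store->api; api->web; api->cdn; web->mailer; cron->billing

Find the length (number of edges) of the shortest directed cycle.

3

For each vertex v, BFS finds the shortest path from v back to v.
The shortest such closed walk is api → web → store → api, length 3.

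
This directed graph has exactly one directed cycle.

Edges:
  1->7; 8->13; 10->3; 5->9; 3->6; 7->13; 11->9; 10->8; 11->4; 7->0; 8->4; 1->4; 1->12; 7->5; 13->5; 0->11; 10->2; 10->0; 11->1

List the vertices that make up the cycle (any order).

0, 1, 7, 11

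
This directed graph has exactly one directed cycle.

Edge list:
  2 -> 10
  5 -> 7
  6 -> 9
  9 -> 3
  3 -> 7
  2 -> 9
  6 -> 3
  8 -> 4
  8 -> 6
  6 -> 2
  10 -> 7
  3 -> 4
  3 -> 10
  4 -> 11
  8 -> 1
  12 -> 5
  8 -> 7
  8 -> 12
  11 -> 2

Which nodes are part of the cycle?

2, 3, 4, 9, 11

DFS with gray/black marking from 4:
4 gray
  11 gray
    2 gray
      10 gray
        7 gray
        7 black
      10 black
      9 gray
        3 gray
          3→4: 4 is gray → back edge
Back edge closes the cycle 4 → 11 → 2 → 9 → 3 → 4; its vertices are {2, 3, 4, 9, 11}.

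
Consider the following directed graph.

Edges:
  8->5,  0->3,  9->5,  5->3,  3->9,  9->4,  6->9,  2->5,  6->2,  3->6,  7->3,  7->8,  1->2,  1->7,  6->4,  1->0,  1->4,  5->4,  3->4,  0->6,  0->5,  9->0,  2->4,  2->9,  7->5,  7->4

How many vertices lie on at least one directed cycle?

6

A vertex is on a directed cycle iff it belongs to a strongly connected component of size ≥ 2 (or has a self-loop).
The vertices on cycles are {0, 2, 3, 5, 6, 9} — 6 in total.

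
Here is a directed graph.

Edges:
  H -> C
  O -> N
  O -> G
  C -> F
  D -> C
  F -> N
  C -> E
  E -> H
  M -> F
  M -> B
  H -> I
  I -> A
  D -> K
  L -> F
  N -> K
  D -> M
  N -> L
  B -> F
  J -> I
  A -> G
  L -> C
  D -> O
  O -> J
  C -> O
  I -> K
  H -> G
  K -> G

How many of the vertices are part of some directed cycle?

A vertex is on a directed cycle iff it belongs to a strongly connected component of size ≥ 2 (or has a self-loop).
The vertices on cycles are {C, E, F, H, L, N, O} — 7 in total.

7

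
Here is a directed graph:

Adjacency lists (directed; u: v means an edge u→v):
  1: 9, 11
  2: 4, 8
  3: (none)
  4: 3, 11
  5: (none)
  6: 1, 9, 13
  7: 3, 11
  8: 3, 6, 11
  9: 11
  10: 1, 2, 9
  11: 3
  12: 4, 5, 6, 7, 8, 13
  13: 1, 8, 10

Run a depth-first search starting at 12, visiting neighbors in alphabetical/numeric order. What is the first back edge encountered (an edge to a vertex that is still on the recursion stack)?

8→6

DFS from 12 (visiting neighbors in alphabetical/numeric order); mark gray on enter, black on exit:
12 gray
  4 gray
    3 gray
    3 black
    11 gray
      11→3: 3 black — skip
    11 black
  4 black
  5 gray
  5 black
  6 gray
    1 gray
      9 gray
        9→11: 11 black — skip
      9 black
      1→11: 11 black — skip
    1 black
    6→9: 9 black — skip
    13 gray
      13→1: 1 black — skip
      8 gray
        8→3: 3 black — skip
        8→6: 6 is gray → back edge
First back edge: 8 → 6.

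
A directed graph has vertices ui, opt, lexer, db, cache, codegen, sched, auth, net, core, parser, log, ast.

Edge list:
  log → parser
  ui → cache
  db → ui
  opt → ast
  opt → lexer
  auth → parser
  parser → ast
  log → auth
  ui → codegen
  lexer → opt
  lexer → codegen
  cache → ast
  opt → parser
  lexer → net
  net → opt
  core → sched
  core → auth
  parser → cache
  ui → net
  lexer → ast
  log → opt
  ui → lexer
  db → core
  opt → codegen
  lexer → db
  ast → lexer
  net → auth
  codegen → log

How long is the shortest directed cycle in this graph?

2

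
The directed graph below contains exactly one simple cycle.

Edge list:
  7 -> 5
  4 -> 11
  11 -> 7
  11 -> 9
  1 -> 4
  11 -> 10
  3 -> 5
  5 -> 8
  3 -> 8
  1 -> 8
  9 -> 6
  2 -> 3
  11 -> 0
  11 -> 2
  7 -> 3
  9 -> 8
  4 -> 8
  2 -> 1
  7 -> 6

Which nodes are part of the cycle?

DFS with gray/black marking from 11:
11 gray
  9 gray
    8 gray
    8 black
    6 gray
    6 black
  9 black
  0 gray
  0 black
  10 gray
  10 black
  2 gray
    1 gray
      4 gray
        4→11: 11 is gray → back edge
Back edge closes the cycle 11 → 2 → 1 → 4 → 11; its vertices are {1, 2, 4, 11}.

1, 2, 4, 11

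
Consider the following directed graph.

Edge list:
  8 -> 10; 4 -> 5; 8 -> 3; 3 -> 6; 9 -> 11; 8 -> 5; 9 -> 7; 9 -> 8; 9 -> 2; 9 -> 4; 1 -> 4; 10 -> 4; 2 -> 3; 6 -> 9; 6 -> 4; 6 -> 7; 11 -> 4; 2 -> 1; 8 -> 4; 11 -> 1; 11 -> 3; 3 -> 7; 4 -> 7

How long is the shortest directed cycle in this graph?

For each vertex v, BFS finds the shortest path from v back to v.
The shortest such closed walk is 9 → 8 → 3 → 6 → 9, length 4.

4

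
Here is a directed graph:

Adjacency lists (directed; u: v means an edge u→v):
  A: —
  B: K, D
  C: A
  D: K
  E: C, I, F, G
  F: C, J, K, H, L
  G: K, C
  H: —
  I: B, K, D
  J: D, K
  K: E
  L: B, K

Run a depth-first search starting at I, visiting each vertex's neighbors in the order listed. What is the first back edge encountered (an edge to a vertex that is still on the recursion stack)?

E->I

DFS from I (visiting each vertex's neighbors in the order listed); mark gray on enter, black on exit:
I gray
  B gray
    K gray
      E gray
        C gray
          A gray
          A black
        C black
        E→I: I is gray → back edge
First back edge: E → I.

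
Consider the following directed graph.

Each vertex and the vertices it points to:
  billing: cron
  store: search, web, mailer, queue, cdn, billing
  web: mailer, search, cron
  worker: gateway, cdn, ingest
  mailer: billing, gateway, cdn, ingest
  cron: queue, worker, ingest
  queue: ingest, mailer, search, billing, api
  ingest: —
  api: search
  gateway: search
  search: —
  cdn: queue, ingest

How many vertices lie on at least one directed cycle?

A vertex is on a directed cycle iff it belongs to a strongly connected component of size ≥ 2 (or has a self-loop).
The vertices on cycles are {cdn, cron, queue, mailer, worker, billing} — 6 in total.

6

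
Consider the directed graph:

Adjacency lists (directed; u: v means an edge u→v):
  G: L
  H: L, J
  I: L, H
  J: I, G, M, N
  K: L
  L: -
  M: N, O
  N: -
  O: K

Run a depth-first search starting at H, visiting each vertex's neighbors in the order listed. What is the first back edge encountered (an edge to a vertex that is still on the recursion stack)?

DFS from H (visiting each vertex's neighbors in the order listed); mark gray on enter, black on exit:
H gray
  L gray
  L black
  J gray
    I gray
      I→L: L black — skip
      I→H: H is gray → back edge
First back edge: I → H.

I->H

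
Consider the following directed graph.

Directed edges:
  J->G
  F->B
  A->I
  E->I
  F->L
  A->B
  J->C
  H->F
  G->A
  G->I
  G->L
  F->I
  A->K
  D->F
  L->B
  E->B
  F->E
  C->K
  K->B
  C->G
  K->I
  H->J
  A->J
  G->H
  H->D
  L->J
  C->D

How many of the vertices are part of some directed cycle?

8

A vertex is on a directed cycle iff it belongs to a strongly connected component of size ≥ 2 (or has a self-loop).
The vertices on cycles are {A, C, D, F, G, H, J, L} — 8 in total.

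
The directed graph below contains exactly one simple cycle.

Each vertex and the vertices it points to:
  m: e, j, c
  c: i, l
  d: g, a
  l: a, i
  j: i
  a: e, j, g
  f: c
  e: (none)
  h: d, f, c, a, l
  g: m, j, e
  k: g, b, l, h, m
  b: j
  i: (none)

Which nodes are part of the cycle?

a, c, g, l, m

DFS with gray/black marking from l:
l gray
  a gray
    e gray
    e black
    j gray
      i gray
      i black
    j black
    g gray
      m gray
        m→e: e black — skip
        m→j: j black — skip
        c gray
          c→i: i black — skip
          c→l: l is gray → back edge
Back edge closes the cycle l → a → g → m → c → l; its vertices are {a, c, g, l, m}.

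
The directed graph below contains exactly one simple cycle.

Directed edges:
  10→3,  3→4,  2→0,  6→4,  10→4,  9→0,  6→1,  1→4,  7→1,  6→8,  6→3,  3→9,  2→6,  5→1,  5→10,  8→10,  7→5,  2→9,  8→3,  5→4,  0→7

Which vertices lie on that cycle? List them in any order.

DFS with gray/black marking from 9:
9 gray
  0 gray
    7 gray
      5 gray
        4 gray
        4 black
        10 gray
          10→4: 4 black — skip
          3 gray
            3→4: 4 black — skip
            3→9: 9 is gray → back edge
Back edge closes the cycle 9 → 0 → 7 → 5 → 10 → 3 → 9; its vertices are {0, 3, 5, 7, 9, 10}.

0, 3, 5, 7, 9, 10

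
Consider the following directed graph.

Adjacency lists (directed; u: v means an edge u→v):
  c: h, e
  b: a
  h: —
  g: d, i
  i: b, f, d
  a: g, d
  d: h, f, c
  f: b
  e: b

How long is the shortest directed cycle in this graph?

4

For each vertex v, BFS finds the shortest path from v back to v.
The shortest such closed walk is a → d → f → b → a, length 4.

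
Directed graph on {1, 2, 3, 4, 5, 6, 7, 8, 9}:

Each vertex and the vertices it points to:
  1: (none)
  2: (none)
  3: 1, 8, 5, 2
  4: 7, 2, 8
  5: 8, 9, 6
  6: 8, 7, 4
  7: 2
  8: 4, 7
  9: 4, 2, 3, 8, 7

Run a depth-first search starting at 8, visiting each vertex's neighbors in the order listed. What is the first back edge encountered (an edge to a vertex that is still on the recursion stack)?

4→8

DFS from 8 (visiting each vertex's neighbors in the order listed); mark gray on enter, black on exit:
8 gray
  4 gray
    7 gray
      2 gray
      2 black
    7 black
    4→2: 2 black — skip
    4→8: 8 is gray → back edge
First back edge: 4 → 8.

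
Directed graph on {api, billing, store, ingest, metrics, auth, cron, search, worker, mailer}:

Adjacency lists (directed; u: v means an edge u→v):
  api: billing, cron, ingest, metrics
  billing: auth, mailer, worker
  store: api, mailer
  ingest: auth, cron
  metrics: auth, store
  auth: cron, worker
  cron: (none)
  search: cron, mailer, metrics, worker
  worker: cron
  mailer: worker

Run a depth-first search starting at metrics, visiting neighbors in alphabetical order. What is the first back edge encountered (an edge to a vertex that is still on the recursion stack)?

api->metrics

DFS from metrics (visiting neighbors in alphabetical order); mark gray on enter, black on exit:
metrics gray
  auth gray
    cron gray
    cron black
    worker gray
      worker→cron: cron black — skip
    worker black
  auth black
  store gray
    api gray
      billing gray
        billing→auth: auth black — skip
        mailer gray
          mailer→worker: worker black — skip
        mailer black
        billing→worker: worker black — skip
      billing black
      api→cron: cron black — skip
      ingest gray
        ingest→auth: auth black — skip
        ingest→cron: cron black — skip
      ingest black
      api→metrics: metrics is gray → back edge
First back edge: api → metrics.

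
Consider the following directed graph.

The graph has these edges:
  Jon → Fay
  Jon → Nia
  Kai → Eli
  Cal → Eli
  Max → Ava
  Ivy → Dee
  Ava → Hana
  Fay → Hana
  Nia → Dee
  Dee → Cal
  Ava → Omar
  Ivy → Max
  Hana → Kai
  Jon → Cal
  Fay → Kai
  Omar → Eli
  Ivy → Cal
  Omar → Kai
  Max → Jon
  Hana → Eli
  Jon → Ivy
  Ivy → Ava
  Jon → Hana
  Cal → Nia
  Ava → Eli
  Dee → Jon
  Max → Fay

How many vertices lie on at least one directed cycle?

6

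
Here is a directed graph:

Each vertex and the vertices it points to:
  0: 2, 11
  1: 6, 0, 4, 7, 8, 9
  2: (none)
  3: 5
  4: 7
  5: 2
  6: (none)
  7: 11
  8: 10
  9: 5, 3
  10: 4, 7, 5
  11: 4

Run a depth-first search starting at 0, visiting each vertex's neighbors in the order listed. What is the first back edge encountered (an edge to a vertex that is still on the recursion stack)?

7→11

DFS from 0 (visiting each vertex's neighbors in the order listed); mark gray on enter, black on exit:
0 gray
  2 gray
  2 black
  11 gray
    4 gray
      7 gray
        7→11: 11 is gray → back edge
First back edge: 7 → 11.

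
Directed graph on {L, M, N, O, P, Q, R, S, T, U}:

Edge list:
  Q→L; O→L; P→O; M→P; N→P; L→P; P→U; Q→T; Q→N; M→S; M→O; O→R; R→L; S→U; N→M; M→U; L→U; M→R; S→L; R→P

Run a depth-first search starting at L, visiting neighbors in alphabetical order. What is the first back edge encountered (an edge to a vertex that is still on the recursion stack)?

O→L

DFS from L (visiting neighbors in alphabetical order); mark gray on enter, black on exit:
L gray
  P gray
    O gray
      O→L: L is gray → back edge
First back edge: O → L.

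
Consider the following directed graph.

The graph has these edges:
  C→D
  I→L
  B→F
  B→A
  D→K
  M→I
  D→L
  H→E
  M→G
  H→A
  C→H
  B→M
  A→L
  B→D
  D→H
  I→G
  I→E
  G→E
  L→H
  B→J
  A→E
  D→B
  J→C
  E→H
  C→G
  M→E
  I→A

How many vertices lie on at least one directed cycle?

8

A vertex is on a directed cycle iff it belongs to a strongly connected component of size ≥ 2 (or has a self-loop).
The vertices on cycles are {A, B, C, D, E, H, J, L} — 8 in total.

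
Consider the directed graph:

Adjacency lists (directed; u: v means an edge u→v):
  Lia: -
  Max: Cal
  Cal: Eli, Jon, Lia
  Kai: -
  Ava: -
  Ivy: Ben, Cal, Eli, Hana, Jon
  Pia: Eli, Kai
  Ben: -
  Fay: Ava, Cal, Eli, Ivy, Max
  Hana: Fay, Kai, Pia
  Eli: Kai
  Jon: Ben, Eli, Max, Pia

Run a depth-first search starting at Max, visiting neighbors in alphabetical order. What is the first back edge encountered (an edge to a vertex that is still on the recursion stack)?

DFS from Max (visiting neighbors in alphabetical order); mark gray on enter, black on exit:
Max gray
  Cal gray
    Eli gray
      Kai gray
      Kai black
    Eli black
    Jon gray
      Ben gray
      Ben black
      Jon→Eli: Eli black — skip
      Jon→Max: Max is gray → back edge
First back edge: Jon → Max.

Jon→Max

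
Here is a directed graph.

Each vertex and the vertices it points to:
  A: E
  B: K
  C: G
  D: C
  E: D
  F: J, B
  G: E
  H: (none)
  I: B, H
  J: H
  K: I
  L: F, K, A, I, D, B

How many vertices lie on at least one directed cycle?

7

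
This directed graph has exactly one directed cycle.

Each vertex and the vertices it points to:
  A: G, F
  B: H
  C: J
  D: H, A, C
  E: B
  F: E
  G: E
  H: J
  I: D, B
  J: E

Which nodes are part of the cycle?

B, E, H, J

DFS with gray/black marking from B:
B gray
  H gray
    J gray
      E gray
        E→B: B is gray → back edge
Back edge closes the cycle B → H → J → E → B; its vertices are {B, E, H, J}.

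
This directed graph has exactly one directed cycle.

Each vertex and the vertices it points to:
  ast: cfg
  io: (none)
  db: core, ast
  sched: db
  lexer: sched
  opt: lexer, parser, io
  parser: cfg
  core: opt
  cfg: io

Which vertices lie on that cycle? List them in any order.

DFS with gray/black marking from lexer:
lexer gray
  sched gray
    db gray
      core gray
        opt gray
          opt→lexer: lexer is gray → back edge
Back edge closes the cycle lexer → sched → db → core → opt → lexer; its vertices are {db, opt, core, lexer, sched}.

db, opt, core, lexer, sched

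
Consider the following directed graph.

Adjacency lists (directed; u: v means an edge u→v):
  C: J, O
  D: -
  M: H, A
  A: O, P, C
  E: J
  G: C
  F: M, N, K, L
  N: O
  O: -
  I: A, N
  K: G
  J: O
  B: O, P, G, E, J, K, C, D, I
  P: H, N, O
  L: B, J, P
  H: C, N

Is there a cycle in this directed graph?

DFS with white/gray/black marking, starting from F:
F gray
  M gray
    H gray
      C gray
        J gray
          O gray
          O black
        J black
        C→O: O black — skip
      C black
      N gray
        N→O: O black — skip
      N black
    H black
    A gray
      A→O: O black — skip
      P gray
        P→H: H black — skip
        P→N: N black — skip
        P→O: O black — skip
      P black
      A→C: C black — skip
    A black
  M black
  F→N: N black — skip
  K gray
    G gray
      G→C: C black — skip
    G black
  K black
  L gray
    B gray
      B→O: O black — skip
      B→P: P black — skip
      B→G: G black — skip
      E gray
        E→J: J black — skip
      E black
      B→J: J black — skip
      B→K: K black — skip
      B→C: C black — skip
      D gray
      D black
      I gray
        I→A: A black — skip
        I→N: N black — skip
      I black
    B black
    L→J: J black — skip
    L→P: P black — skip
  L black
F black
Every edge goes to a white or black vertex — no back edge, so the graph is acyclic.

No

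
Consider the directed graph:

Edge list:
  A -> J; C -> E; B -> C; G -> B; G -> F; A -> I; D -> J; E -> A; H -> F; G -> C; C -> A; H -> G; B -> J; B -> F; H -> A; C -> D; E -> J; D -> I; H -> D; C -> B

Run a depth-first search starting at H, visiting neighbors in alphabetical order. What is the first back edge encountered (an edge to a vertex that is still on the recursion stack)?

DFS from H (visiting neighbors in alphabetical order); mark gray on enter, black on exit:
H gray
  A gray
    I gray
    I black
    J gray
    J black
  A black
  D gray
    D→I: I black — skip
    D→J: J black — skip
  D black
  F gray
  F black
  G gray
    B gray
      C gray
        C→A: A black — skip
        C→B: B is gray → back edge
First back edge: C → B.

C→B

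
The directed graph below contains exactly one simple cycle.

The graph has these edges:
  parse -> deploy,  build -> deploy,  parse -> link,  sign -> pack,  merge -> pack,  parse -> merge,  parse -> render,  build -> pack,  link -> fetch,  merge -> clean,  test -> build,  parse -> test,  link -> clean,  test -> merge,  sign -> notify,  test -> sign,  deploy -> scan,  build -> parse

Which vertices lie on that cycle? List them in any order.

DFS with gray/black marking from parse:
parse gray
  render gray
  render black
  deploy gray
    scan gray
    scan black
  deploy black
  link gray
    fetch gray
    fetch black
    clean gray
    clean black
  link black
  test gray
    sign gray
      notify gray
      notify black
      pack gray
      pack black
    sign black
    build gray
      build→pack: pack black — skip
      build→deploy: deploy black — skip
      build→parse: parse is gray → back edge
Back edge closes the cycle parse → test → build → parse; its vertices are {test, build, parse}.

test, build, parse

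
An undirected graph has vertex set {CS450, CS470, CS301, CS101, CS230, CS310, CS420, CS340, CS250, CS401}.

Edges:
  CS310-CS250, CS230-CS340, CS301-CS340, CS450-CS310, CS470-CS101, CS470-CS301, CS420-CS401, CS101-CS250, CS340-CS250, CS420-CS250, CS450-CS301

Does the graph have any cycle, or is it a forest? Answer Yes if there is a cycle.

DFS, tracking each vertex's parent; an edge to a visited non-parent vertex closes a cycle.
Start from CS301:
visit CS301 (parent –)
  visit CS450 (parent CS301)
    CS450–CS301: parent, skip
    visit CS310 (parent CS450)
      CS310–CS450: parent, skip
      visit CS250 (parent CS310)
        visit CS420 (parent CS250)
          CS420–CS250: parent, skip
          visit CS401 (parent CS420)
            CS401–CS420: parent, skip
        CS250–CS310: parent, skip
        visit CS101 (parent CS250)
          visit CS470 (parent CS101)
            CS470–CS101: parent, skip
            CS470–CS301: CS301 visited and ≠ parent → cycle
Cycle: CS301 – CS450 – CS310 – CS250 – CS101 – CS470 – CS301.

Yes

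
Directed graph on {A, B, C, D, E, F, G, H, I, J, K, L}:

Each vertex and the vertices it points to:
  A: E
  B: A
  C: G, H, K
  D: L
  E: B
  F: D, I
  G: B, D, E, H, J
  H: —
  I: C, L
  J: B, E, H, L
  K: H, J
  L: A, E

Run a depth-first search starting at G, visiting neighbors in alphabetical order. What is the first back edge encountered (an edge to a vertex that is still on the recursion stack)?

DFS from G (visiting neighbors in alphabetical order); mark gray on enter, black on exit:
G gray
  B gray
    A gray
      E gray
        E→B: B is gray → back edge
First back edge: E → B.

E->B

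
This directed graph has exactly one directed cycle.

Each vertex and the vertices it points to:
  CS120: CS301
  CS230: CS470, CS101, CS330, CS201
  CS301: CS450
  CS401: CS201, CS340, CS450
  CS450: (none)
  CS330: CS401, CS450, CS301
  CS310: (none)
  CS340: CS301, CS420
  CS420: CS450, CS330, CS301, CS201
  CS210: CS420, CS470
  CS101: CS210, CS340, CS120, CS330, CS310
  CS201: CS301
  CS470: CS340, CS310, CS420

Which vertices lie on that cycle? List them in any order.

CS330, CS340, CS401, CS420

DFS with gray/black marking from CS330:
CS330 gray
  CS401 gray
    CS201 gray
      CS301 gray
        CS450 gray
        CS450 black
      CS301 black
    CS201 black
    CS340 gray
      CS340→CS301: CS301 black — skip
      CS420 gray
        CS420→CS450: CS450 black — skip
        CS420→CS330: CS330 is gray → back edge
Back edge closes the cycle CS330 → CS401 → CS340 → CS420 → CS330; its vertices are {CS330, CS340, CS401, CS420}.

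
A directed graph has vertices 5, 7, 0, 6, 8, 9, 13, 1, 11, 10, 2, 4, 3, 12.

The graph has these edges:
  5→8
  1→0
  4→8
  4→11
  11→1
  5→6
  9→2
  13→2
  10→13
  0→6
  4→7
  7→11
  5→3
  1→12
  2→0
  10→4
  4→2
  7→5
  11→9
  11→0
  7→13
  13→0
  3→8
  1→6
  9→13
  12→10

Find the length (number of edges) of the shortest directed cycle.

5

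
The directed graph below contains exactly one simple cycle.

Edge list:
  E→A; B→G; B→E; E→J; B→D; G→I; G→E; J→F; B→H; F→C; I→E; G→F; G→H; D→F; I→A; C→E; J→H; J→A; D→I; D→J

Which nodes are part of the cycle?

C, E, F, J

DFS with gray/black marking from J:
J gray
  A gray
  A black
  H gray
  H black
  F gray
    C gray
      E gray
        E→J: J is gray → back edge
Back edge closes the cycle J → F → C → E → J; its vertices are {C, E, F, J}.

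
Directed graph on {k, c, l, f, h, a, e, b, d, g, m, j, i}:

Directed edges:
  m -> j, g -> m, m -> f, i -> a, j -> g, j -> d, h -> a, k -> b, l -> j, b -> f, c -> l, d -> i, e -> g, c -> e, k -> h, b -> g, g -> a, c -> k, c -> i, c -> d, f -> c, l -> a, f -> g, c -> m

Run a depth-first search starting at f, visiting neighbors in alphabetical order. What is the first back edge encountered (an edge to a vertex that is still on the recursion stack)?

m→f

DFS from f (visiting neighbors in alphabetical order); mark gray on enter, black on exit:
f gray
  c gray
    d gray
      i gray
        a gray
        a black
      i black
    d black
    e gray
      g gray
        g→a: a black — skip
        m gray
          m→f: f is gray → back edge
First back edge: m → f.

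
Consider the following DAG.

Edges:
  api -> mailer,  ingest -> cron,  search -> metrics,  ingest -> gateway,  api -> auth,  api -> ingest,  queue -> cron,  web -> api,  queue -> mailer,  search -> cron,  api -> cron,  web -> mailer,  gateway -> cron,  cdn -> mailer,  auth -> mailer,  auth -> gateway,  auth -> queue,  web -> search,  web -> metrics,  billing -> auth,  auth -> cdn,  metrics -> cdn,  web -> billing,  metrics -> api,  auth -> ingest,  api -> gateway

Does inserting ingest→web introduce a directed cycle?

Yes

Adding ingest→web creates a cycle iff web can already reach ingest.
Path from web: web → api → ingest.
So web → … → ingest → web is a cycle.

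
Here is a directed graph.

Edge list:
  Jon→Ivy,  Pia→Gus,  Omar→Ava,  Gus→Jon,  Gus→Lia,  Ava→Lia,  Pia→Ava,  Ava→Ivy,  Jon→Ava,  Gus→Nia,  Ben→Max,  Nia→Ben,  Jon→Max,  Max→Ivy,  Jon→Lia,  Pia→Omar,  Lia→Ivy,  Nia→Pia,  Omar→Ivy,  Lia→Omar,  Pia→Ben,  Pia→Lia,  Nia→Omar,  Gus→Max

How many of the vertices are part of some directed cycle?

A vertex is on a directed cycle iff it belongs to a strongly connected component of size ≥ 2 (or has a self-loop).
The vertices on cycles are {Ava, Gus, Lia, Nia, Pia, Omar} — 6 in total.

6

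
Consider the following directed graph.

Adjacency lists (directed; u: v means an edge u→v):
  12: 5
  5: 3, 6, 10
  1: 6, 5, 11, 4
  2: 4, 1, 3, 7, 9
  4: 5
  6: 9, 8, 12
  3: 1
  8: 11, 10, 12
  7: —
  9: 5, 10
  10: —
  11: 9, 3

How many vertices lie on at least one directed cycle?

9

A vertex is on a directed cycle iff it belongs to a strongly connected component of size ≥ 2 (or has a self-loop).
The vertices on cycles are {1, 3, 4, 5, 6, 8, 9, 11, 12} — 9 in total.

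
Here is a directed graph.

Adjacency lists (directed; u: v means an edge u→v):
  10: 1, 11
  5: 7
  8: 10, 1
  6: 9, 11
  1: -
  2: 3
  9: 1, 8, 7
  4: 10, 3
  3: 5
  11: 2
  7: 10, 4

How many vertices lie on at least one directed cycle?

A vertex is on a directed cycle iff it belongs to a strongly connected component of size ≥ 2 (or has a self-loop).
The vertices on cycles are {2, 3, 4, 5, 7, 10, 11} — 7 in total.

7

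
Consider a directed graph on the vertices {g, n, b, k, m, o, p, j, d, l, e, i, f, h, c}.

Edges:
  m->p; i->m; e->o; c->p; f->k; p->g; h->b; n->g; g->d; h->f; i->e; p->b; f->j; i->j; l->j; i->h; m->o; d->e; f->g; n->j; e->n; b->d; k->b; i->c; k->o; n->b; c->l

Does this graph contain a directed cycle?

Yes

DFS with white/gray/black marking, starting from i:
i gray
  h gray
    b gray
      d gray
        e gray
          n gray
            n→b: b is gray → back edge
Back edge found, so a cycle exists: b → d → e → n → b.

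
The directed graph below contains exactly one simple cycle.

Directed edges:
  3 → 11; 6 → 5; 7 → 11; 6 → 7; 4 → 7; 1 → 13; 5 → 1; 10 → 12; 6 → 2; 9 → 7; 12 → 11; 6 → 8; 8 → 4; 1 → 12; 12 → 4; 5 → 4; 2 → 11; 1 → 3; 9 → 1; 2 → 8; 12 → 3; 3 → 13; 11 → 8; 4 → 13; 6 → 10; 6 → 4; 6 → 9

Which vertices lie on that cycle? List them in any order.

4, 7, 8, 11

DFS with gray/black marking from 7:
7 gray
  11 gray
    8 gray
      4 gray
        13 gray
        13 black
        4→7: 7 is gray → back edge
Back edge closes the cycle 7 → 11 → 8 → 4 → 7; its vertices are {4, 7, 8, 11}.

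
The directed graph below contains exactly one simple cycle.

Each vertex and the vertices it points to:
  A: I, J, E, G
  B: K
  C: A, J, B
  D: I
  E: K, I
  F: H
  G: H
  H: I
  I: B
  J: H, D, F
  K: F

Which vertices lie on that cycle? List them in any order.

DFS with gray/black marking from B:
B gray
  K gray
    F gray
      H gray
        I gray
          I→B: B is gray → back edge
Back edge closes the cycle B → K → F → H → I → B; its vertices are {B, F, H, I, K}.

B, F, H, I, K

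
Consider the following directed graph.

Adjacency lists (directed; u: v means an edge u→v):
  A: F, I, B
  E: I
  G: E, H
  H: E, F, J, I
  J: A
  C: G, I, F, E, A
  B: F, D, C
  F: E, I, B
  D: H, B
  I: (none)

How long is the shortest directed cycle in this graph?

For each vertex v, BFS finds the shortest path from v back to v.
The shortest such closed walk is B → D → B, length 2.

2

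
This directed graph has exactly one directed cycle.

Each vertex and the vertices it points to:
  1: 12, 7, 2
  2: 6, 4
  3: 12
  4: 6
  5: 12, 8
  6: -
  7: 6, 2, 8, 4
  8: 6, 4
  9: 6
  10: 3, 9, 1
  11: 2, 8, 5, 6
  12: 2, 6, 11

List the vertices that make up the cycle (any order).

5, 11, 12

DFS with gray/black marking from 12:
12 gray
  2 gray
    6 gray
    6 black
    4 gray
      4→6: 6 black — skip
    4 black
  2 black
  12→6: 6 black — skip
  11 gray
    11→2: 2 black — skip
    8 gray
      8→6: 6 black — skip
      8→4: 4 black — skip
    8 black
    5 gray
      5→12: 12 is gray → back edge
Back edge closes the cycle 12 → 11 → 5 → 12; its vertices are {5, 11, 12}.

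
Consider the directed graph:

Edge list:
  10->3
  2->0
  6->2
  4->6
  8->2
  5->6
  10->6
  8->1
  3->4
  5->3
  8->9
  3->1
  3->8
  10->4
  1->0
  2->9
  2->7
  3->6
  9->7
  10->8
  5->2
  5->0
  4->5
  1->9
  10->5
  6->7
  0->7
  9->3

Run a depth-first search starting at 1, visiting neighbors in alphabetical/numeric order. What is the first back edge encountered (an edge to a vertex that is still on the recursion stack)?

DFS from 1 (visiting neighbors in alphabetical/numeric order); mark gray on enter, black on exit:
1 gray
  0 gray
    7 gray
    7 black
  0 black
  9 gray
    3 gray
      3→1: 1 is gray → back edge
First back edge: 3 → 1.

3→1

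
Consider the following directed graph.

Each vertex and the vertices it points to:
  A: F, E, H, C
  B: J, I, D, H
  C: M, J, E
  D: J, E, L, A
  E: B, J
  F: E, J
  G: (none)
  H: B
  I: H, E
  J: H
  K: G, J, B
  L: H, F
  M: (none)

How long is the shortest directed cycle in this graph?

2

For each vertex v, BFS finds the shortest path from v back to v.
The shortest such closed walk is B → H → B, length 2.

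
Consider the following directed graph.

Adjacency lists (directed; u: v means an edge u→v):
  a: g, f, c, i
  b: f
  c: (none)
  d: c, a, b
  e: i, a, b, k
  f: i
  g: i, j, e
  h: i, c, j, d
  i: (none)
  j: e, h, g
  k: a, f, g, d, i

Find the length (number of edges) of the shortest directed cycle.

For each vertex v, BFS finds the shortest path from v back to v.
The shortest such closed walk is j → g → j, length 2.

2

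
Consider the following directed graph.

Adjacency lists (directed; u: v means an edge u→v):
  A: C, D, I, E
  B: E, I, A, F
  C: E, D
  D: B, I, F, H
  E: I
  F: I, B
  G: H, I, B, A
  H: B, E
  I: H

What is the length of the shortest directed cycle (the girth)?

For each vertex v, BFS finds the shortest path from v back to v.
The shortest such closed walk is F → B → F, length 2.

2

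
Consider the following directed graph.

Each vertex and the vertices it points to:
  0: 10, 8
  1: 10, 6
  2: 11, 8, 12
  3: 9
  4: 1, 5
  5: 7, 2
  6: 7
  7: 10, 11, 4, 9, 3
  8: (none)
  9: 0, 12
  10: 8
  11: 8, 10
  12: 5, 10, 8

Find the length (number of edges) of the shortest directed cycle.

3

For each vertex v, BFS finds the shortest path from v back to v.
The shortest such closed walk is 5 → 7 → 4 → 5, length 3.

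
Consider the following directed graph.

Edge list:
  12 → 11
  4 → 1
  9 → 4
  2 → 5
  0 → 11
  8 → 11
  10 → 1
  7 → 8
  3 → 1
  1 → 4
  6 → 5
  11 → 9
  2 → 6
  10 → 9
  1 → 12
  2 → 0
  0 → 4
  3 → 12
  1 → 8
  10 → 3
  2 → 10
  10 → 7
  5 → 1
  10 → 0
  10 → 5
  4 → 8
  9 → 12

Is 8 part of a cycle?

8 is on a cycle iff 8 can reach itself via ≥1 edge.
8 → 11 → 9 → 4 → 8 — yes.

Yes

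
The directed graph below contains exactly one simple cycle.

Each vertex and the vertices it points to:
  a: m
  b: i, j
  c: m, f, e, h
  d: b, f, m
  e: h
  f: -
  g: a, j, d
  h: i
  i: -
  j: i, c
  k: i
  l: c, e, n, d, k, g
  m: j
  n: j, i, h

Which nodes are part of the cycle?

DFS with gray/black marking from c:
c gray
  m gray
    j gray
      i gray
      i black
      j→c: c is gray → back edge
Back edge closes the cycle c → m → j → c; its vertices are {c, j, m}.

c, j, m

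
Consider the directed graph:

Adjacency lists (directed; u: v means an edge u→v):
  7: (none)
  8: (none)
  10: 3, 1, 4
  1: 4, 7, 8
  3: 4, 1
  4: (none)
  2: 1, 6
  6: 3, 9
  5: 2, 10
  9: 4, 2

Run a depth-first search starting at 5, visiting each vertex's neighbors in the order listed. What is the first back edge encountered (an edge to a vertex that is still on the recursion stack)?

9->2

DFS from 5 (visiting each vertex's neighbors in the order listed); mark gray on enter, black on exit:
5 gray
  2 gray
    1 gray
      4 gray
      4 black
      7 gray
      7 black
      8 gray
      8 black
    1 black
    6 gray
      3 gray
        3→4: 4 black — skip
        3→1: 1 black — skip
      3 black
      9 gray
        9→4: 4 black — skip
        9→2: 2 is gray → back edge
First back edge: 9 → 2.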